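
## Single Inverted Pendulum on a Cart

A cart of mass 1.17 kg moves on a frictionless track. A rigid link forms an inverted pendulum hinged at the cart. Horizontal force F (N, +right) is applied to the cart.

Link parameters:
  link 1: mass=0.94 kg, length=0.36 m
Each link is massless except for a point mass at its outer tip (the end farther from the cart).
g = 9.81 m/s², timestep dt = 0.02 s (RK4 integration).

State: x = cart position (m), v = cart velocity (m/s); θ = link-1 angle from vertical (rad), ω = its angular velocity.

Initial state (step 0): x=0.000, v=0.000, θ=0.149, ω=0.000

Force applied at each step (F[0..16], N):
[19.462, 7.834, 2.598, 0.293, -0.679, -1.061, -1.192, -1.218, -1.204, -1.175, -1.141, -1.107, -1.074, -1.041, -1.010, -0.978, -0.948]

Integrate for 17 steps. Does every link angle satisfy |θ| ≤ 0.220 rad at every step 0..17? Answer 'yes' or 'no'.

apply F[0]=+19.462 → step 1: x=0.003, v=0.305, θ=0.141, ω=-0.758
apply F[1]=+7.834 → step 2: x=0.010, v=0.417, θ=0.124, ω=-0.995
apply F[2]=+2.598 → step 3: x=0.019, v=0.444, θ=0.104, ω=-1.007
apply F[3]=+0.293 → step 4: x=0.028, v=0.435, θ=0.085, ω=-0.931
apply F[4]=-0.679 → step 5: x=0.036, v=0.412, θ=0.067, ω=-0.826
apply F[5]=-1.061 → step 6: x=0.044, v=0.385, θ=0.052, ω=-0.718
apply F[6]=-1.192 → step 7: x=0.051, v=0.357, θ=0.038, ω=-0.618
apply F[7]=-1.218 → step 8: x=0.058, v=0.332, θ=0.027, ω=-0.529
apply F[8]=-1.204 → step 9: x=0.065, v=0.308, θ=0.017, ω=-0.450
apply F[9]=-1.175 → step 10: x=0.071, v=0.285, θ=0.009, ω=-0.382
apply F[10]=-1.141 → step 11: x=0.076, v=0.265, θ=0.002, ω=-0.322
apply F[11]=-1.107 → step 12: x=0.081, v=0.246, θ=-0.004, ω=-0.271
apply F[12]=-1.074 → step 13: x=0.086, v=0.229, θ=-0.009, ω=-0.227
apply F[13]=-1.041 → step 14: x=0.090, v=0.213, θ=-0.013, ω=-0.188
apply F[14]=-1.010 → step 15: x=0.095, v=0.198, θ=-0.017, ω=-0.155
apply F[15]=-0.978 → step 16: x=0.098, v=0.184, θ=-0.020, ω=-0.127
apply F[16]=-0.948 → step 17: x=0.102, v=0.171, θ=-0.022, ω=-0.102
Max |angle| over trajectory = 0.149 rad; bound = 0.220 → within bound.

Answer: yes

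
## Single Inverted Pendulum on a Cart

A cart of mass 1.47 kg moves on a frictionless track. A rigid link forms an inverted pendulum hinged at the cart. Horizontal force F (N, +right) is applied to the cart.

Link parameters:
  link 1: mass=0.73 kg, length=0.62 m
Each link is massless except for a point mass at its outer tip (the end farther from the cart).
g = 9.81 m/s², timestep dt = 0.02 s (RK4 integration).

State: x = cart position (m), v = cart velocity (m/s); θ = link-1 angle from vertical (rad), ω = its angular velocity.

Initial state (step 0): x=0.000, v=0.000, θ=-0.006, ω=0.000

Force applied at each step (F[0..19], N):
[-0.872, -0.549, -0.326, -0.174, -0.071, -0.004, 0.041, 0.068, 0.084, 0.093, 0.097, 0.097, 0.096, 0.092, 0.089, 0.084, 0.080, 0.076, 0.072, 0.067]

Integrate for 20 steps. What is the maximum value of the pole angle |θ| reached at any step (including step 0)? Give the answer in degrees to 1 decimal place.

Answer: 0.3°

Derivation:
apply F[0]=-0.872 → step 1: x=-0.000, v=-0.011, θ=-0.006, ω=0.016
apply F[1]=-0.549 → step 2: x=-0.000, v=-0.018, θ=-0.005, ω=0.026
apply F[2]=-0.326 → step 3: x=-0.001, v=-0.022, θ=-0.005, ω=0.030
apply F[3]=-0.174 → step 4: x=-0.001, v=-0.024, θ=-0.004, ω=0.032
apply F[4]=-0.071 → step 5: x=-0.002, v=-0.025, θ=-0.004, ω=0.032
apply F[5]=-0.004 → step 6: x=-0.002, v=-0.024, θ=-0.003, ω=0.030
apply F[6]=+0.041 → step 7: x=-0.003, v=-0.024, θ=-0.002, ω=0.028
apply F[7]=+0.068 → step 8: x=-0.003, v=-0.022, θ=-0.002, ω=0.026
apply F[8]=+0.084 → step 9: x=-0.004, v=-0.021, θ=-0.001, ω=0.023
apply F[9]=+0.093 → step 10: x=-0.004, v=-0.020, θ=-0.001, ω=0.020
apply F[10]=+0.097 → step 11: x=-0.004, v=-0.018, θ=-0.001, ω=0.018
apply F[11]=+0.097 → step 12: x=-0.005, v=-0.017, θ=-0.000, ω=0.016
apply F[12]=+0.096 → step 13: x=-0.005, v=-0.016, θ=0.000, ω=0.014
apply F[13]=+0.092 → step 14: x=-0.005, v=-0.014, θ=0.000, ω=0.012
apply F[14]=+0.089 → step 15: x=-0.006, v=-0.013, θ=0.001, ω=0.010
apply F[15]=+0.084 → step 16: x=-0.006, v=-0.012, θ=0.001, ω=0.008
apply F[16]=+0.080 → step 17: x=-0.006, v=-0.011, θ=0.001, ω=0.007
apply F[17]=+0.076 → step 18: x=-0.006, v=-0.010, θ=0.001, ω=0.006
apply F[18]=+0.072 → step 19: x=-0.007, v=-0.009, θ=0.001, ω=0.005
apply F[19]=+0.067 → step 20: x=-0.007, v=-0.009, θ=0.001, ω=0.004
Max |angle| over trajectory = 0.006 rad = 0.3°.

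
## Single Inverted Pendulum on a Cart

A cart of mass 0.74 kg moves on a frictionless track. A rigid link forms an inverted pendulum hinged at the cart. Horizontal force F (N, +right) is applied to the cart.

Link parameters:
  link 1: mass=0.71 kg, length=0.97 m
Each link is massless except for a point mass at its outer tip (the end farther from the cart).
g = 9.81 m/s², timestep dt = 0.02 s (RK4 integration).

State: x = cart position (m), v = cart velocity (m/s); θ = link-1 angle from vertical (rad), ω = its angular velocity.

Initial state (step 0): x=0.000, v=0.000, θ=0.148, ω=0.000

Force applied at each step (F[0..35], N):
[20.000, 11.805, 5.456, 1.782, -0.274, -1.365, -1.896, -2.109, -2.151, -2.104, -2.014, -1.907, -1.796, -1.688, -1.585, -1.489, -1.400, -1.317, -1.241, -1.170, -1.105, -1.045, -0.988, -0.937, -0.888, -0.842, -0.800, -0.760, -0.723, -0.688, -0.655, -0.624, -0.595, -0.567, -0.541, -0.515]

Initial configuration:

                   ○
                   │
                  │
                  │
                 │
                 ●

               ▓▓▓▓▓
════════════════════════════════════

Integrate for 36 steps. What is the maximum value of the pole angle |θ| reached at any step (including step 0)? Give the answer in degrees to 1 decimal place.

Answer: 8.5°

Derivation:
apply F[0]=+20.000 → step 1: x=0.005, v=0.503, θ=0.143, ω=-0.484
apply F[1]=+11.805 → step 2: x=0.018, v=0.793, θ=0.131, ω=-0.752
apply F[2]=+5.456 → step 3: x=0.035, v=0.917, θ=0.115, ω=-0.854
apply F[3]=+1.782 → step 4: x=0.054, v=0.946, θ=0.098, ω=-0.863
apply F[4]=-0.274 → step 5: x=0.072, v=0.923, θ=0.081, ω=-0.821
apply F[5]=-1.365 → step 6: x=0.090, v=0.874, θ=0.065, ω=-0.756
apply F[6]=-1.896 → step 7: x=0.107, v=0.813, θ=0.051, ω=-0.681
apply F[7]=-2.109 → step 8: x=0.123, v=0.748, θ=0.038, ω=-0.605
apply F[8]=-2.151 → step 9: x=0.137, v=0.684, θ=0.026, ω=-0.533
apply F[9]=-2.104 → step 10: x=0.150, v=0.623, θ=0.016, ω=-0.466
apply F[10]=-2.014 → step 11: x=0.162, v=0.567, θ=0.008, ω=-0.405
apply F[11]=-1.907 → step 12: x=0.173, v=0.514, θ=0.000, ω=-0.350
apply F[12]=-1.796 → step 13: x=0.183, v=0.466, θ=-0.006, ω=-0.302
apply F[13]=-1.688 → step 14: x=0.192, v=0.422, θ=-0.012, ω=-0.258
apply F[14]=-1.585 → step 15: x=0.200, v=0.382, θ=-0.017, ω=-0.220
apply F[15]=-1.489 → step 16: x=0.207, v=0.346, θ=-0.021, ω=-0.186
apply F[16]=-1.400 → step 17: x=0.213, v=0.312, θ=-0.024, ω=-0.155
apply F[17]=-1.317 → step 18: x=0.219, v=0.281, θ=-0.027, ω=-0.129
apply F[18]=-1.241 → step 19: x=0.225, v=0.253, θ=-0.029, ω=-0.106
apply F[19]=-1.170 → step 20: x=0.230, v=0.227, θ=-0.031, ω=-0.085
apply F[20]=-1.105 → step 21: x=0.234, v=0.203, θ=-0.033, ω=-0.067
apply F[21]=-1.045 → step 22: x=0.238, v=0.181, θ=-0.034, ω=-0.051
apply F[22]=-0.988 → step 23: x=0.241, v=0.161, θ=-0.035, ω=-0.037
apply F[23]=-0.937 → step 24: x=0.244, v=0.142, θ=-0.035, ω=-0.025
apply F[24]=-0.888 → step 25: x=0.247, v=0.125, θ=-0.036, ω=-0.014
apply F[25]=-0.842 → step 26: x=0.249, v=0.109, θ=-0.036, ω=-0.005
apply F[26]=-0.800 → step 27: x=0.251, v=0.094, θ=-0.036, ω=0.003
apply F[27]=-0.760 → step 28: x=0.253, v=0.080, θ=-0.036, ω=0.010
apply F[28]=-0.723 → step 29: x=0.254, v=0.068, θ=-0.036, ω=0.016
apply F[29]=-0.688 → step 30: x=0.256, v=0.056, θ=-0.035, ω=0.021
apply F[30]=-0.655 → step 31: x=0.257, v=0.045, θ=-0.035, ω=0.025
apply F[31]=-0.624 → step 32: x=0.257, v=0.034, θ=-0.034, ω=0.029
apply F[32]=-0.595 → step 33: x=0.258, v=0.025, θ=-0.034, ω=0.032
apply F[33]=-0.567 → step 34: x=0.258, v=0.016, θ=-0.033, ω=0.035
apply F[34]=-0.541 → step 35: x=0.259, v=0.007, θ=-0.032, ω=0.037
apply F[35]=-0.515 → step 36: x=0.259, v=-0.001, θ=-0.031, ω=0.039
Max |angle| over trajectory = 0.148 rad = 8.5°.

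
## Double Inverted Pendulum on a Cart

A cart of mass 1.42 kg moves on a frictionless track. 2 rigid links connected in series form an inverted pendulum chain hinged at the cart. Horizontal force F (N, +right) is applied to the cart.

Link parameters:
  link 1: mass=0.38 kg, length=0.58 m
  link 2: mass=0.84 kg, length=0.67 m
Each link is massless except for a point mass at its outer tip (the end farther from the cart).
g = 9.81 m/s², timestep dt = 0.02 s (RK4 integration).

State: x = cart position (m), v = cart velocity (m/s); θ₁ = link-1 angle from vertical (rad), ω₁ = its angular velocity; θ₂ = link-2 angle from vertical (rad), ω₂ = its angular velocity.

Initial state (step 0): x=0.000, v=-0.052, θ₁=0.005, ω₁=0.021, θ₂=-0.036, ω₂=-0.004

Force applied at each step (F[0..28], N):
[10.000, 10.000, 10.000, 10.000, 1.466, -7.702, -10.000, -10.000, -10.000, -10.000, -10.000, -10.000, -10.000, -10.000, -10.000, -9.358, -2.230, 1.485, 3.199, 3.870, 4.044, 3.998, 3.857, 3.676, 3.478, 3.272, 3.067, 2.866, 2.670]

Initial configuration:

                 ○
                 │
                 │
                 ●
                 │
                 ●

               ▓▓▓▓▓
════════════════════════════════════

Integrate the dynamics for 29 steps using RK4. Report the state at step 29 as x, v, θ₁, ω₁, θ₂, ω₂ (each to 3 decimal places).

Answer: x=-0.147, v=-0.301, θ₁=0.040, ω₁=0.055, θ₂=0.022, ω₂=0.114

Derivation:
apply F[0]=+10.000 → step 1: x=0.000, v=0.088, θ₁=0.003, ω₁=-0.189, θ₂=-0.036, ω₂=-0.042
apply F[1]=+10.000 → step 2: x=0.004, v=0.229, θ₁=-0.003, ω₁=-0.403, θ₂=-0.038, ω₂=-0.077
apply F[2]=+10.000 → step 3: x=0.010, v=0.371, θ₁=-0.013, ω₁=-0.628, θ₂=-0.040, ω₂=-0.106
apply F[3]=+10.000 → step 4: x=0.018, v=0.515, θ₁=-0.028, ω₁=-0.868, θ₂=-0.042, ω₂=-0.125
apply F[4]=+1.466 → step 5: x=0.029, v=0.541, θ₁=-0.046, ω₁=-0.921, θ₂=-0.044, ω₂=-0.130
apply F[5]=-7.702 → step 6: x=0.039, v=0.442, θ₁=-0.063, ω₁=-0.775, θ₂=-0.047, ω₂=-0.122
apply F[6]=-10.000 → step 7: x=0.046, v=0.313, θ₁=-0.076, ω₁=-0.593, θ₂=-0.049, ω₂=-0.102
apply F[7]=-10.000 → step 8: x=0.051, v=0.186, θ₁=-0.086, ω₁=-0.427, θ₂=-0.051, ω₂=-0.071
apply F[8]=-10.000 → step 9: x=0.054, v=0.061, θ₁=-0.093, ω₁=-0.273, θ₂=-0.052, ω₂=-0.033
apply F[9]=-10.000 → step 10: x=0.054, v=-0.063, θ₁=-0.097, ω₁=-0.127, θ₂=-0.052, ω₂=0.009
apply F[10]=-10.000 → step 11: x=0.051, v=-0.186, θ₁=-0.098, ω₁=0.016, θ₂=-0.052, ω₂=0.055
apply F[11]=-10.000 → step 12: x=0.046, v=-0.310, θ₁=-0.097, ω₁=0.158, θ₂=-0.050, ω₂=0.101
apply F[12]=-10.000 → step 13: x=0.039, v=-0.434, θ₁=-0.092, ω₁=0.304, θ₂=-0.048, ω₂=0.146
apply F[13]=-10.000 → step 14: x=0.029, v=-0.559, θ₁=-0.085, ω₁=0.456, θ₂=-0.044, ω₂=0.188
apply F[14]=-10.000 → step 15: x=0.016, v=-0.686, θ₁=-0.074, ω₁=0.619, θ₂=-0.040, ω₂=0.224
apply F[15]=-9.358 → step 16: x=0.002, v=-0.807, θ₁=-0.060, ω₁=0.781, θ₂=-0.035, ω₂=0.251
apply F[16]=-2.230 → step 17: x=-0.015, v=-0.830, θ₁=-0.044, ω₁=0.790, θ₂=-0.030, ω₂=0.269
apply F[17]=+1.485 → step 18: x=-0.031, v=-0.803, θ₁=-0.029, ω₁=0.725, θ₂=-0.025, ω₂=0.277
apply F[18]=+3.199 → step 19: x=-0.047, v=-0.754, θ₁=-0.015, ω₁=0.633, θ₂=-0.019, ω₂=0.277
apply F[19]=+3.870 → step 20: x=-0.061, v=-0.698, θ₁=-0.004, ω₁=0.538, θ₂=-0.014, ω₂=0.271
apply F[20]=+4.044 → step 21: x=-0.075, v=-0.642, θ₁=0.006, ω₁=0.450, θ₂=-0.008, ω₂=0.260
apply F[21]=+3.998 → step 22: x=-0.087, v=-0.587, θ₁=0.014, ω₁=0.371, θ₂=-0.003, ω₂=0.245
apply F[22]=+3.857 → step 23: x=-0.098, v=-0.536, θ₁=0.021, ω₁=0.302, θ₂=0.001, ω₂=0.227
apply F[23]=+3.676 → step 24: x=-0.108, v=-0.488, θ₁=0.026, ω₁=0.243, θ₂=0.006, ω₂=0.209
apply F[24]=+3.478 → step 25: x=-0.118, v=-0.444, θ₁=0.031, ω₁=0.192, θ₂=0.010, ω₂=0.189
apply F[25]=+3.272 → step 26: x=-0.126, v=-0.403, θ₁=0.034, ω₁=0.149, θ₂=0.013, ω₂=0.169
apply F[26]=+3.067 → step 27: x=-0.134, v=-0.366, θ₁=0.037, ω₁=0.112, θ₂=0.017, ω₂=0.150
apply F[27]=+2.866 → step 28: x=-0.141, v=-0.332, θ₁=0.039, ω₁=0.081, θ₂=0.019, ω₂=0.131
apply F[28]=+2.670 → step 29: x=-0.147, v=-0.301, θ₁=0.040, ω₁=0.055, θ₂=0.022, ω₂=0.114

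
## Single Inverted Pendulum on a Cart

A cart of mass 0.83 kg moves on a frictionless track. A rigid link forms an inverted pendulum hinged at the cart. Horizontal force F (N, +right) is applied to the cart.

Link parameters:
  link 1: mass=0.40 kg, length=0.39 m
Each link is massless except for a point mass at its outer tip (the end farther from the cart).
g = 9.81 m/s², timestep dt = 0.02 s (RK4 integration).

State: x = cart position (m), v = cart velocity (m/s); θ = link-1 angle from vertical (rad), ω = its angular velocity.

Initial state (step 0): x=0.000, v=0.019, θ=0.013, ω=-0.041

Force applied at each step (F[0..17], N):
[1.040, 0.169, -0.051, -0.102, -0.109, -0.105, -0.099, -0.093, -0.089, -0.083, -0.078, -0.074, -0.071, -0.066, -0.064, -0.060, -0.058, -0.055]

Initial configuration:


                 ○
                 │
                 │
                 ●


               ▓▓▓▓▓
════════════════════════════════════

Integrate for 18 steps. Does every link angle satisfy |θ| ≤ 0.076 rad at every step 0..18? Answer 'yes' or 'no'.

Answer: yes

Derivation:
apply F[0]=+1.040 → step 1: x=0.001, v=0.043, θ=0.012, ω=-0.096
apply F[1]=+0.169 → step 2: x=0.002, v=0.046, θ=0.010, ω=-0.098
apply F[2]=-0.051 → step 3: x=0.002, v=0.044, θ=0.008, ω=-0.089
apply F[3]=-0.102 → step 4: x=0.003, v=0.041, θ=0.006, ω=-0.077
apply F[4]=-0.109 → step 5: x=0.004, v=0.038, θ=0.005, ω=-0.067
apply F[5]=-0.105 → step 6: x=0.005, v=0.035, θ=0.003, ω=-0.057
apply F[6]=-0.099 → step 7: x=0.005, v=0.032, θ=0.002, ω=-0.049
apply F[7]=-0.093 → step 8: x=0.006, v=0.030, θ=0.002, ω=-0.041
apply F[8]=-0.089 → step 9: x=0.007, v=0.027, θ=0.001, ω=-0.035
apply F[9]=-0.083 → step 10: x=0.007, v=0.025, θ=0.000, ω=-0.030
apply F[10]=-0.078 → step 11: x=0.008, v=0.023, θ=-0.000, ω=-0.025
apply F[11]=-0.074 → step 12: x=0.008, v=0.022, θ=-0.001, ω=-0.021
apply F[12]=-0.071 → step 13: x=0.008, v=0.020, θ=-0.001, ω=-0.017
apply F[13]=-0.066 → step 14: x=0.009, v=0.019, θ=-0.002, ω=-0.014
apply F[14]=-0.064 → step 15: x=0.009, v=0.017, θ=-0.002, ω=-0.012
apply F[15]=-0.060 → step 16: x=0.010, v=0.016, θ=-0.002, ω=-0.009
apply F[16]=-0.058 → step 17: x=0.010, v=0.015, θ=-0.002, ω=-0.007
apply F[17]=-0.055 → step 18: x=0.010, v=0.014, θ=-0.002, ω=-0.006
Max |angle| over trajectory = 0.013 rad; bound = 0.076 → within bound.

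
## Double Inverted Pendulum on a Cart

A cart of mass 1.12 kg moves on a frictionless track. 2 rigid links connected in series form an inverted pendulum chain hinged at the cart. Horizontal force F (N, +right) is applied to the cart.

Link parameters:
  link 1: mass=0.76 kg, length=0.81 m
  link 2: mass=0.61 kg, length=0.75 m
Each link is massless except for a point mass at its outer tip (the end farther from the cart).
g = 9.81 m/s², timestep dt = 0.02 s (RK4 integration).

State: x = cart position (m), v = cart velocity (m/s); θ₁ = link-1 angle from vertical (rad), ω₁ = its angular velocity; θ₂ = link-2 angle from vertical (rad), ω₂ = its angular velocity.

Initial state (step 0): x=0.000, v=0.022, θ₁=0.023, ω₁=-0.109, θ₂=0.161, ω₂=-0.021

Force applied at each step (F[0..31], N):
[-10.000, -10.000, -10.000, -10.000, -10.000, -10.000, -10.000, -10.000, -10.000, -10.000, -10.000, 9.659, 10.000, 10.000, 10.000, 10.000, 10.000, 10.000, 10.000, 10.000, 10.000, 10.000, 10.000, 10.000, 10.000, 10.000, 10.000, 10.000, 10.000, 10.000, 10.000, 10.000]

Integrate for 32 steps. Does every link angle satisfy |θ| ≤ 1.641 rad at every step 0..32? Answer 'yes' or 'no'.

apply F[0]=-10.000 → step 1: x=-0.001, v=-0.162, θ₁=0.023, ω₁=0.098, θ₂=0.161, ω₂=0.042
apply F[1]=-10.000 → step 2: x=-0.006, v=-0.346, θ₁=0.027, ω₁=0.306, θ₂=0.163, ω₂=0.104
apply F[2]=-10.000 → step 3: x=-0.015, v=-0.532, θ₁=0.035, ω₁=0.518, θ₂=0.165, ω₂=0.163
apply F[3]=-10.000 → step 4: x=-0.028, v=-0.719, θ₁=0.048, ω₁=0.737, θ₂=0.169, ω₂=0.217
apply F[4]=-10.000 → step 5: x=-0.044, v=-0.909, θ₁=0.065, ω₁=0.966, θ₂=0.174, ω₂=0.264
apply F[5]=-10.000 → step 6: x=-0.064, v=-1.103, θ₁=0.086, ω₁=1.206, θ₂=0.180, ω₂=0.303
apply F[6]=-10.000 → step 7: x=-0.088, v=-1.299, θ₁=0.113, ω₁=1.459, θ₂=0.186, ω₂=0.333
apply F[7]=-10.000 → step 8: x=-0.116, v=-1.497, θ₁=0.145, ω₁=1.725, θ₂=0.193, ω₂=0.351
apply F[8]=-10.000 → step 9: x=-0.148, v=-1.696, θ₁=0.182, ω₁=2.004, θ₂=0.200, ω₂=0.360
apply F[9]=-10.000 → step 10: x=-0.184, v=-1.894, θ₁=0.225, ω₁=2.291, θ₂=0.207, ω₂=0.360
apply F[10]=-10.000 → step 11: x=-0.224, v=-2.086, θ₁=0.274, ω₁=2.582, θ₂=0.214, ω₂=0.356
apply F[11]=+9.659 → step 12: x=-0.264, v=-1.956, θ₁=0.325, ω₁=2.510, θ₂=0.221, ω₂=0.333
apply F[12]=+10.000 → step 13: x=-0.302, v=-1.830, θ₁=0.374, ω₁=2.462, θ₂=0.228, ω₂=0.295
apply F[13]=+10.000 → step 14: x=-0.337, v=-1.712, θ₁=0.423, ω₁=2.442, θ₂=0.233, ω₂=0.244
apply F[14]=+10.000 → step 15: x=-0.371, v=-1.599, θ₁=0.472, ω₁=2.447, θ₂=0.237, ω₂=0.181
apply F[15]=+10.000 → step 16: x=-0.401, v=-1.490, θ₁=0.521, ω₁=2.473, θ₂=0.240, ω₂=0.108
apply F[16]=+10.000 → step 17: x=-0.430, v=-1.384, θ₁=0.571, ω₁=2.519, θ₂=0.242, ω₂=0.026
apply F[17]=+10.000 → step 18: x=-0.457, v=-1.278, θ₁=0.622, ω₁=2.582, θ₂=0.241, ω₂=-0.063
apply F[18]=+10.000 → step 19: x=-0.481, v=-1.171, θ₁=0.675, ω₁=2.658, θ₂=0.239, ω₂=-0.155
apply F[19]=+10.000 → step 20: x=-0.504, v=-1.062, θ₁=0.729, ω₁=2.746, θ₂=0.235, ω₂=-0.250
apply F[20]=+10.000 → step 21: x=-0.524, v=-0.949, θ₁=0.785, ω₁=2.843, θ₂=0.229, ω₂=-0.343
apply F[21]=+10.000 → step 22: x=-0.542, v=-0.830, θ₁=0.842, ω₁=2.949, θ₂=0.221, ω₂=-0.433
apply F[22]=+10.000 → step 23: x=-0.557, v=-0.705, θ₁=0.903, ω₁=3.062, θ₂=0.212, ω₂=-0.517
apply F[23]=+10.000 → step 24: x=-0.570, v=-0.573, θ₁=0.965, ω₁=3.181, θ₂=0.201, ω₂=-0.592
apply F[24]=+10.000 → step 25: x=-0.580, v=-0.432, θ₁=1.030, ω₁=3.306, θ₂=0.188, ω₂=-0.656
apply F[25]=+10.000 → step 26: x=-0.587, v=-0.283, θ₁=1.097, ω₁=3.438, θ₂=0.174, ω₂=-0.706
apply F[26]=+10.000 → step 27: x=-0.591, v=-0.123, θ₁=1.167, ω₁=3.578, θ₂=0.160, ω₂=-0.740
apply F[27]=+10.000 → step 28: x=-0.592, v=0.047, θ₁=1.240, ω₁=3.728, θ₂=0.145, ω₂=-0.755
apply F[28]=+10.000 → step 29: x=-0.589, v=0.229, θ₁=1.317, ω₁=3.889, θ₂=0.130, ω₂=-0.748
apply F[29]=+10.000 → step 30: x=-0.583, v=0.425, θ₁=1.396, ω₁=4.066, θ₂=0.115, ω₂=-0.716
apply F[30]=+10.000 → step 31: x=-0.572, v=0.636, θ₁=1.479, ω₁=4.262, θ₂=0.101, ω₂=-0.654
apply F[31]=+10.000 → step 32: x=-0.557, v=0.864, θ₁=1.567, ω₁=4.482, θ₂=0.089, ω₂=-0.557
Max |angle| over trajectory = 1.567 rad; bound = 1.641 → within bound.

Answer: yes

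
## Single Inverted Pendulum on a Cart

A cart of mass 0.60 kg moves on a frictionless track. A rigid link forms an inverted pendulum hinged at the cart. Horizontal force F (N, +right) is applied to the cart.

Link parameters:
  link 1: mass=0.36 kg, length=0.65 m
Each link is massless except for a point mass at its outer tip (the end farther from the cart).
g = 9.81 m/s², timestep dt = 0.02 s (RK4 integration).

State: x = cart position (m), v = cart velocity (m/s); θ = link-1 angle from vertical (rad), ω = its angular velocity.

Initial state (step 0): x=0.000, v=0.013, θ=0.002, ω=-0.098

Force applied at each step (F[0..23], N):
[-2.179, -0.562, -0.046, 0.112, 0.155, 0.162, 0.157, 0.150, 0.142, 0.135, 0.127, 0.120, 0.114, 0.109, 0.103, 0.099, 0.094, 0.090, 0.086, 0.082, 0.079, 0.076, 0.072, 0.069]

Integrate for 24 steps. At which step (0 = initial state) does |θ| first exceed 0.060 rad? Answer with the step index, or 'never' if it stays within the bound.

apply F[0]=-2.179 → step 1: x=-0.000, v=-0.060, θ=0.001, ω=0.014
apply F[1]=-0.562 → step 2: x=-0.002, v=-0.079, θ=0.002, ω=0.044
apply F[2]=-0.046 → step 3: x=-0.003, v=-0.080, θ=0.003, ω=0.047
apply F[3]=+0.112 → step 4: x=-0.005, v=-0.077, θ=0.004, ω=0.043
apply F[4]=+0.155 → step 5: x=-0.007, v=-0.072, θ=0.004, ω=0.037
apply F[5]=+0.162 → step 6: x=-0.008, v=-0.068, θ=0.005, ω=0.031
apply F[6]=+0.157 → step 7: x=-0.009, v=-0.063, θ=0.006, ω=0.026
apply F[7]=+0.150 → step 8: x=-0.010, v=-0.059, θ=0.006, ω=0.021
apply F[8]=+0.142 → step 9: x=-0.012, v=-0.055, θ=0.006, ω=0.016
apply F[9]=+0.135 → step 10: x=-0.013, v=-0.051, θ=0.007, ω=0.013
apply F[10]=+0.127 → step 11: x=-0.014, v=-0.048, θ=0.007, ω=0.010
apply F[11]=+0.120 → step 12: x=-0.015, v=-0.044, θ=0.007, ω=0.007
apply F[12]=+0.114 → step 13: x=-0.015, v=-0.041, θ=0.007, ω=0.004
apply F[13]=+0.109 → step 14: x=-0.016, v=-0.039, θ=0.007, ω=0.002
apply F[14]=+0.103 → step 15: x=-0.017, v=-0.036, θ=0.007, ω=0.001
apply F[15]=+0.099 → step 16: x=-0.018, v=-0.034, θ=0.007, ω=-0.001
apply F[16]=+0.094 → step 17: x=-0.018, v=-0.031, θ=0.007, ω=-0.002
apply F[17]=+0.090 → step 18: x=-0.019, v=-0.029, θ=0.007, ω=-0.003
apply F[18]=+0.086 → step 19: x=-0.019, v=-0.027, θ=0.007, ω=-0.004
apply F[19]=+0.082 → step 20: x=-0.020, v=-0.025, θ=0.007, ω=-0.005
apply F[20]=+0.079 → step 21: x=-0.020, v=-0.023, θ=0.007, ω=-0.006
apply F[21]=+0.076 → step 22: x=-0.021, v=-0.022, θ=0.007, ω=-0.006
apply F[22]=+0.072 → step 23: x=-0.021, v=-0.020, θ=0.007, ω=-0.007
apply F[23]=+0.069 → step 24: x=-0.022, v=-0.019, θ=0.007, ω=-0.007
max |θ| = 0.007 ≤ 0.060 over all 25 states.

Answer: never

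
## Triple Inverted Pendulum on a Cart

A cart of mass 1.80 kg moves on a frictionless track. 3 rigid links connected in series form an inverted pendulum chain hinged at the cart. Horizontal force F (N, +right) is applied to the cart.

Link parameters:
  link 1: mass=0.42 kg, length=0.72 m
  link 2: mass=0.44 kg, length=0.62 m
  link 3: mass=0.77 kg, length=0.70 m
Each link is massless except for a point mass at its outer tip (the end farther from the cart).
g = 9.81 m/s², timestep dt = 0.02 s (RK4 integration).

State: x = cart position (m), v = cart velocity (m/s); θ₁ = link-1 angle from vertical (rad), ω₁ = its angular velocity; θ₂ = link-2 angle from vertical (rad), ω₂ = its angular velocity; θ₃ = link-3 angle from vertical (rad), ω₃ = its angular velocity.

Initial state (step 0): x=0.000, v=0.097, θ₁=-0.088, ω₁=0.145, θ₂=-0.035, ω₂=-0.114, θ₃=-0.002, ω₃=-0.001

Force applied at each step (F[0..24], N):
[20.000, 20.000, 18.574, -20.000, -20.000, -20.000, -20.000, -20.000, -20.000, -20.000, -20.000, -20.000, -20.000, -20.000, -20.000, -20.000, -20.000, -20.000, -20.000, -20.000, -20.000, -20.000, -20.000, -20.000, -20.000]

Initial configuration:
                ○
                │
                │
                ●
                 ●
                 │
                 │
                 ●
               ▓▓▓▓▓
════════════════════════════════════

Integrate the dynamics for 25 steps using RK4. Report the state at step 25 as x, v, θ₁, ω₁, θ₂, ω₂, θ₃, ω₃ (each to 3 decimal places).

Answer: x=-0.579, v=-3.674, θ₁=0.018, ω₁=2.889, θ₂=1.003, ω₂=4.398, θ₃=0.045, ω₃=0.415

Derivation:
apply F[0]=+20.000 → step 1: x=0.004, v=0.333, θ₁=-0.089, ω₁=-0.241, θ₂=-0.037, ω₂=-0.075, θ₃=-0.002, ω₃=0.022
apply F[1]=+20.000 → step 2: x=0.013, v=0.569, θ₁=-0.098, ω₁=-0.630, θ₂=-0.038, ω₂=-0.033, θ₃=-0.001, ω₃=0.046
apply F[2]=+18.574 → step 3: x=0.027, v=0.791, θ₁=-0.114, ω₁=-1.008, θ₂=-0.038, ω₂=0.017, θ₃=0.000, ω₃=0.069
apply F[3]=-20.000 → step 4: x=0.041, v=0.591, θ₁=-0.132, ω₁=-0.835, θ₂=-0.037, ω₂=0.103, θ₃=0.002, ω₃=0.100
apply F[4]=-20.000 → step 5: x=0.051, v=0.395, θ₁=-0.148, ω₁=-0.689, θ₂=-0.034, ω₂=0.216, θ₃=0.004, ω₃=0.131
apply F[5]=-20.000 → step 6: x=0.057, v=0.202, θ₁=-0.160, ω₁=-0.566, θ₂=-0.028, ω₂=0.354, θ₃=0.007, ω₃=0.160
apply F[6]=-20.000 → step 7: x=0.059, v=0.010, θ₁=-0.170, ω₁=-0.464, θ₂=-0.020, ω₂=0.517, θ₃=0.010, ω₃=0.187
apply F[7]=-20.000 → step 8: x=0.057, v=-0.180, θ₁=-0.179, ω₁=-0.380, θ₂=-0.007, ω₂=0.708, θ₃=0.014, ω₃=0.207
apply F[8]=-20.000 → step 9: x=0.051, v=-0.369, θ₁=-0.186, ω₁=-0.312, θ₂=0.009, ω₂=0.927, θ₃=0.019, ω₃=0.220
apply F[9]=-20.000 → step 10: x=0.042, v=-0.558, θ₁=-0.191, ω₁=-0.258, θ₂=0.030, ω₂=1.175, θ₃=0.023, ω₃=0.221
apply F[10]=-20.000 → step 11: x=0.029, v=-0.749, θ₁=-0.196, ω₁=-0.213, θ₂=0.056, ω₂=1.452, θ₃=0.027, ω₃=0.209
apply F[11]=-20.000 → step 12: x=0.012, v=-0.940, θ₁=-0.200, ω₁=-0.172, θ₂=0.088, ω₂=1.756, θ₃=0.031, ω₃=0.184
apply F[12]=-20.000 → step 13: x=-0.008, v=-1.134, θ₁=-0.203, ω₁=-0.128, θ₂=0.127, ω₂=2.080, θ₃=0.035, ω₃=0.144
apply F[13]=-20.000 → step 14: x=-0.033, v=-1.331, θ₁=-0.205, ω₁=-0.072, θ₂=0.171, ω₂=2.415, θ₃=0.037, ω₃=0.095
apply F[14]=-20.000 → step 15: x=-0.062, v=-1.531, θ₁=-0.206, ω₁=0.006, θ₂=0.223, ω₂=2.749, θ₃=0.038, ω₃=0.040
apply F[15]=-20.000 → step 16: x=-0.094, v=-1.734, θ₁=-0.205, ω₁=0.114, θ₂=0.281, ω₂=3.069, θ₃=0.039, ω₃=-0.012
apply F[16]=-20.000 → step 17: x=-0.131, v=-1.941, θ₁=-0.201, ω₁=0.260, θ₂=0.346, ω₂=3.365, θ₃=0.038, ω₃=-0.055
apply F[17]=-20.000 → step 18: x=-0.172, v=-2.150, θ₁=-0.194, ω₁=0.447, θ₂=0.416, ω₂=3.631, θ₃=0.037, ω₃=-0.082
apply F[18]=-20.000 → step 19: x=-0.217, v=-2.362, θ₁=-0.183, ω₁=0.677, θ₂=0.491, ω₂=3.862, θ₃=0.035, ω₃=-0.088
apply F[19]=-20.000 → step 20: x=-0.267, v=-2.576, θ₁=-0.167, ω₁=0.948, θ₂=0.570, ω₂=4.058, θ₃=0.033, ω₃=-0.069
apply F[20]=-20.000 → step 21: x=-0.320, v=-2.792, θ₁=-0.144, ω₁=1.261, θ₂=0.653, ω₂=4.217, θ₃=0.032, ω₃=-0.023
apply F[21]=-20.000 → step 22: x=-0.378, v=-3.010, θ₁=-0.116, ω₁=1.614, θ₂=0.738, ω₂=4.336, θ₃=0.033, ω₃=0.049
apply F[22]=-20.000 → step 23: x=-0.441, v=-3.230, θ₁=-0.080, ω₁=2.004, θ₂=0.826, ω₂=4.411, θ₃=0.034, ω₃=0.147
apply F[23]=-20.000 → step 24: x=-0.507, v=-3.451, θ₁=-0.035, ω₁=2.430, θ₂=0.914, ω₂=4.436, θ₃=0.039, ω₃=0.270
apply F[24]=-20.000 → step 25: x=-0.579, v=-3.674, θ₁=0.018, ω₁=2.889, θ₂=1.003, ω₂=4.398, θ₃=0.045, ω₃=0.415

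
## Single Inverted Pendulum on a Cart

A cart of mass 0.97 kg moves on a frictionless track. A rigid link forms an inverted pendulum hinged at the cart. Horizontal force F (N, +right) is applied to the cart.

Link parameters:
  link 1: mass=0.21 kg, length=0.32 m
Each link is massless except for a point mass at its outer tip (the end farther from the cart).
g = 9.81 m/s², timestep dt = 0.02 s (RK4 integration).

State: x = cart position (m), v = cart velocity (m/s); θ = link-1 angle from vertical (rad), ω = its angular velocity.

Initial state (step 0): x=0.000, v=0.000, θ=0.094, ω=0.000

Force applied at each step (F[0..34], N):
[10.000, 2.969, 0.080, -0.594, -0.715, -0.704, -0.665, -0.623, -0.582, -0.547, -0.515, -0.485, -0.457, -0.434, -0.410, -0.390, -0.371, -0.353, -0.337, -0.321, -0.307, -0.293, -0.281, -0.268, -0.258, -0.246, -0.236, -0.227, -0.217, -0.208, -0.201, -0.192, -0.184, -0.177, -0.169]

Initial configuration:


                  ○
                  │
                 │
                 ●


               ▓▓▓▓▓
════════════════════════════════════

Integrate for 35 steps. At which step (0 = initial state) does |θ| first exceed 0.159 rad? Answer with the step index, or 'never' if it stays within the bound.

Answer: never

Derivation:
apply F[0]=+10.000 → step 1: x=0.002, v=0.202, θ=0.088, ω=-0.572
apply F[1]=+2.969 → step 2: x=0.007, v=0.260, θ=0.076, ω=-0.701
apply F[2]=+0.080 → step 3: x=0.012, v=0.258, θ=0.062, ω=-0.656
apply F[3]=-0.594 → step 4: x=0.017, v=0.244, θ=0.050, ω=-0.576
apply F[4]=-0.715 → step 5: x=0.022, v=0.227, θ=0.039, ω=-0.497
apply F[5]=-0.704 → step 6: x=0.026, v=0.211, θ=0.030, ω=-0.426
apply F[6]=-0.665 → step 7: x=0.030, v=0.197, θ=0.022, ω=-0.364
apply F[7]=-0.623 → step 8: x=0.034, v=0.183, θ=0.015, ω=-0.310
apply F[8]=-0.582 → step 9: x=0.037, v=0.170, θ=0.009, ω=-0.264
apply F[9]=-0.547 → step 10: x=0.041, v=0.159, θ=0.005, ω=-0.223
apply F[10]=-0.515 → step 11: x=0.044, v=0.148, θ=0.000, ω=-0.188
apply F[11]=-0.485 → step 12: x=0.047, v=0.138, θ=-0.003, ω=-0.158
apply F[12]=-0.457 → step 13: x=0.049, v=0.129, θ=-0.006, ω=-0.132
apply F[13]=-0.434 → step 14: x=0.052, v=0.120, θ=-0.008, ω=-0.109
apply F[14]=-0.410 → step 15: x=0.054, v=0.112, θ=-0.010, ω=-0.090
apply F[15]=-0.390 → step 16: x=0.056, v=0.105, θ=-0.012, ω=-0.073
apply F[16]=-0.371 → step 17: x=0.058, v=0.098, θ=-0.013, ω=-0.059
apply F[17]=-0.353 → step 18: x=0.060, v=0.091, θ=-0.014, ω=-0.046
apply F[18]=-0.337 → step 19: x=0.062, v=0.085, θ=-0.015, ω=-0.035
apply F[19]=-0.321 → step 20: x=0.063, v=0.079, θ=-0.016, ω=-0.026
apply F[20]=-0.307 → step 21: x=0.065, v=0.073, θ=-0.016, ω=-0.018
apply F[21]=-0.293 → step 22: x=0.066, v=0.068, θ=-0.016, ω=-0.012
apply F[22]=-0.281 → step 23: x=0.068, v=0.062, θ=-0.017, ω=-0.006
apply F[23]=-0.268 → step 24: x=0.069, v=0.058, θ=-0.017, ω=-0.001
apply F[24]=-0.258 → step 25: x=0.070, v=0.053, θ=-0.017, ω=0.003
apply F[25]=-0.246 → step 26: x=0.071, v=0.049, θ=-0.017, ω=0.007
apply F[26]=-0.236 → step 27: x=0.072, v=0.044, θ=-0.016, ω=0.009
apply F[27]=-0.227 → step 28: x=0.073, v=0.041, θ=-0.016, ω=0.012
apply F[28]=-0.217 → step 29: x=0.074, v=0.037, θ=-0.016, ω=0.014
apply F[29]=-0.208 → step 30: x=0.074, v=0.033, θ=-0.016, ω=0.016
apply F[30]=-0.201 → step 31: x=0.075, v=0.030, θ=-0.015, ω=0.017
apply F[31]=-0.192 → step 32: x=0.075, v=0.026, θ=-0.015, ω=0.018
apply F[32]=-0.184 → step 33: x=0.076, v=0.023, θ=-0.015, ω=0.019
apply F[33]=-0.177 → step 34: x=0.076, v=0.020, θ=-0.014, ω=0.019
apply F[34]=-0.169 → step 35: x=0.077, v=0.017, θ=-0.014, ω=0.020
max |θ| = 0.094 ≤ 0.159 over all 36 states.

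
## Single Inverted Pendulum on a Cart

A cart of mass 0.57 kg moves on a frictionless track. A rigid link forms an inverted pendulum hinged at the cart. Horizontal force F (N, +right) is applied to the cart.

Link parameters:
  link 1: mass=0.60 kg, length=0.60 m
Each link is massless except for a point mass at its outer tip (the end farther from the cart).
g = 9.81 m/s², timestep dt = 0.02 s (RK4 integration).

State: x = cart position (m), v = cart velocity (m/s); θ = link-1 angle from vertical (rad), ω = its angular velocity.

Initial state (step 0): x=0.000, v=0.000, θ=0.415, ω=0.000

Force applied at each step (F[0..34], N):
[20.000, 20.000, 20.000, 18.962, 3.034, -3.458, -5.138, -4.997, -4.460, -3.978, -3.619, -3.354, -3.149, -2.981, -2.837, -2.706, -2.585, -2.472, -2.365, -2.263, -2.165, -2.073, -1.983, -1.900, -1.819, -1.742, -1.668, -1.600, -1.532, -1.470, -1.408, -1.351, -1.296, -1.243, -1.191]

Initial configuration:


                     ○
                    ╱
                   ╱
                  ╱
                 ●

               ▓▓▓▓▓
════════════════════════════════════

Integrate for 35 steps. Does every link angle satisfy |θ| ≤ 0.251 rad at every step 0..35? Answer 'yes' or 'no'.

Answer: no

Derivation:
apply F[0]=+20.000 → step 1: x=0.005, v=0.536, θ=0.408, ω=-0.687
apply F[1]=+20.000 → step 2: x=0.022, v=1.082, θ=0.387, ω=-1.399
apply F[2]=+20.000 → step 3: x=0.049, v=1.650, θ=0.352, ω=-2.163
apply F[3]=+18.962 → step 4: x=0.087, v=2.218, θ=0.301, ω=-2.953
apply F[4]=+3.034 → step 5: x=0.133, v=2.295, θ=0.241, ω=-2.989
apply F[5]=-3.458 → step 6: x=0.177, v=2.159, θ=0.185, ω=-2.699
apply F[6]=-5.138 → step 7: x=0.218, v=1.964, θ=0.134, ω=-2.327
apply F[7]=-4.997 → step 8: x=0.256, v=1.775, θ=0.091, ω=-1.977
apply F[8]=-4.460 → step 9: x=0.290, v=1.608, θ=0.055, ω=-1.675
apply F[9]=-3.978 → step 10: x=0.320, v=1.461, θ=0.024, ω=-1.419
apply F[10]=-3.619 → step 11: x=0.348, v=1.333, θ=-0.002, ω=-1.201
apply F[11]=-3.354 → step 12: x=0.374, v=1.218, θ=-0.024, ω=-1.013
apply F[12]=-3.149 → step 13: x=0.397, v=1.114, θ=-0.043, ω=-0.852
apply F[13]=-2.981 → step 14: x=0.418, v=1.020, θ=-0.059, ω=-0.712
apply F[14]=-2.837 → step 15: x=0.438, v=0.934, θ=-0.072, ω=-0.590
apply F[15]=-2.706 → step 16: x=0.456, v=0.855, θ=-0.082, ω=-0.484
apply F[16]=-2.585 → step 17: x=0.472, v=0.782, θ=-0.091, ω=-0.392
apply F[17]=-2.472 → step 18: x=0.487, v=0.715, θ=-0.098, ω=-0.312
apply F[18]=-2.365 → step 19: x=0.501, v=0.654, θ=-0.104, ω=-0.243
apply F[19]=-2.263 → step 20: x=0.513, v=0.597, θ=-0.108, ω=-0.182
apply F[20]=-2.165 → step 21: x=0.525, v=0.544, θ=-0.111, ω=-0.131
apply F[21]=-2.073 → step 22: x=0.535, v=0.495, θ=-0.113, ω=-0.086
apply F[22]=-1.983 → step 23: x=0.544, v=0.449, θ=-0.114, ω=-0.047
apply F[23]=-1.900 → step 24: x=0.553, v=0.406, θ=-0.115, ω=-0.014
apply F[24]=-1.819 → step 25: x=0.561, v=0.367, θ=-0.115, ω=0.014
apply F[25]=-1.742 → step 26: x=0.568, v=0.330, θ=-0.115, ω=0.038
apply F[26]=-1.668 → step 27: x=0.574, v=0.295, θ=-0.114, ω=0.058
apply F[27]=-1.600 → step 28: x=0.579, v=0.262, θ=-0.112, ω=0.075
apply F[28]=-1.532 → step 29: x=0.584, v=0.232, θ=-0.111, ω=0.089
apply F[29]=-1.470 → step 30: x=0.589, v=0.203, θ=-0.109, ω=0.101
apply F[30]=-1.408 → step 31: x=0.593, v=0.176, θ=-0.107, ω=0.111
apply F[31]=-1.351 → step 32: x=0.596, v=0.150, θ=-0.104, ω=0.119
apply F[32]=-1.296 → step 33: x=0.599, v=0.126, θ=-0.102, ω=0.125
apply F[33]=-1.243 → step 34: x=0.601, v=0.104, θ=-0.099, ω=0.130
apply F[34]=-1.191 → step 35: x=0.603, v=0.082, θ=-0.097, ω=0.133
Max |angle| over trajectory = 0.415 rad; bound = 0.251 → exceeded.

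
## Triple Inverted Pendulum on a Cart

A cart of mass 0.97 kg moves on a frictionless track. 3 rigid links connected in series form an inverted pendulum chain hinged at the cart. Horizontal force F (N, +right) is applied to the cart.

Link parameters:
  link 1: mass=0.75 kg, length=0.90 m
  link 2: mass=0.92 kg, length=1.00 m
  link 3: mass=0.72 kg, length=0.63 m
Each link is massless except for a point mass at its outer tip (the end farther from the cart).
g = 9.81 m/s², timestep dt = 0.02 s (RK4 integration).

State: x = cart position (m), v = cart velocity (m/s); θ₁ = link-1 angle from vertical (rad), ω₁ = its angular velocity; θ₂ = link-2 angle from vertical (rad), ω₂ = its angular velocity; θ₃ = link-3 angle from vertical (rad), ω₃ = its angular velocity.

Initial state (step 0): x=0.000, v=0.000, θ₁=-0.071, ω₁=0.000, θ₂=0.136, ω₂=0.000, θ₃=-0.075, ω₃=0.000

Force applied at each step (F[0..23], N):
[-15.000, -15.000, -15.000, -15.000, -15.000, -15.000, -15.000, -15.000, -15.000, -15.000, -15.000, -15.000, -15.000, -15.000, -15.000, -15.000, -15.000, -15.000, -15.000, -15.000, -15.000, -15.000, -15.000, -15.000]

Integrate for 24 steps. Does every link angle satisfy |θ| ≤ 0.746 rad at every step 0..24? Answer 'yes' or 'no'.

Answer: no

Derivation:
apply F[0]=-15.000 → step 1: x=-0.003, v=-0.276, θ₁=-0.069, ω₁=0.197, θ₂=0.138, ω₂=0.156, θ₃=-0.076, ω₃=-0.111
apply F[1]=-15.000 → step 2: x=-0.011, v=-0.554, θ₁=-0.063, ω₁=0.400, θ₂=0.142, ω₂=0.310, θ₃=-0.079, ω₃=-0.223
apply F[2]=-15.000 → step 3: x=-0.025, v=-0.837, θ₁=-0.053, ω₁=0.614, θ₂=0.150, ω₂=0.459, θ₃=-0.085, ω₃=-0.336
apply F[3]=-15.000 → step 4: x=-0.045, v=-1.126, θ₁=-0.038, ω₁=0.844, θ₂=0.161, ω₂=0.601, θ₃=-0.093, ω₃=-0.450
apply F[4]=-15.000 → step 5: x=-0.070, v=-1.424, θ₁=-0.019, ω₁=1.096, θ₂=0.174, ω₂=0.731, θ₃=-0.103, ω₃=-0.563
apply F[5]=-15.000 → step 6: x=-0.102, v=-1.731, θ₁=0.006, ω₁=1.374, θ₂=0.190, ω₂=0.846, θ₃=-0.115, ω₃=-0.672
apply F[6]=-15.000 → step 7: x=-0.139, v=-2.046, θ₁=0.036, ω₁=1.681, θ₂=0.208, ω₂=0.939, θ₃=-0.130, ω₃=-0.770
apply F[7]=-15.000 → step 8: x=-0.183, v=-2.367, θ₁=0.073, ω₁=2.017, θ₂=0.227, ω₂=1.006, θ₃=-0.146, ω₃=-0.849
apply F[8]=-15.000 → step 9: x=-0.234, v=-2.689, θ₁=0.117, ω₁=2.377, θ₂=0.248, ω₂=1.042, θ₃=-0.164, ω₃=-0.898
apply F[9]=-15.000 → step 10: x=-0.291, v=-3.002, θ₁=0.168, ω₁=2.751, θ₂=0.269, ω₂=1.046, θ₃=-0.182, ω₃=-0.903
apply F[10]=-15.000 → step 11: x=-0.354, v=-3.295, θ₁=0.227, ω₁=3.121, θ₂=0.289, ω₂=1.024, θ₃=-0.199, ω₃=-0.853
apply F[11]=-15.000 → step 12: x=-0.423, v=-3.554, θ₁=0.293, ω₁=3.463, θ₂=0.309, ω₂=0.986, θ₃=-0.215, ω₃=-0.742
apply F[12]=-15.000 → step 13: x=-0.496, v=-3.770, θ₁=0.365, ω₁=3.757, θ₂=0.329, ω₂=0.949, θ₃=-0.229, ω₃=-0.573
apply F[13]=-15.000 → step 14: x=-0.573, v=-3.939, θ₁=0.443, ω₁=3.992, θ₂=0.347, ω₂=0.929, θ₃=-0.238, ω₃=-0.357
apply F[14]=-15.000 → step 15: x=-0.653, v=-4.061, θ₁=0.524, ω₁=4.166, θ₂=0.366, ω₂=0.938, θ₃=-0.243, ω₃=-0.110
apply F[15]=-15.000 → step 16: x=-0.735, v=-4.144, θ₁=0.609, ω₁=4.287, θ₂=0.385, ω₂=0.982, θ₃=-0.242, ω₃=0.153
apply F[16]=-15.000 → step 17: x=-0.819, v=-4.195, θ₁=0.696, ω₁=4.366, θ₂=0.406, ω₂=1.062, θ₃=-0.237, ω₃=0.422
apply F[17]=-15.000 → step 18: x=-0.903, v=-4.221, θ₁=0.783, ω₁=4.414, θ₂=0.428, ω₂=1.174, θ₃=-0.225, ω₃=0.688
apply F[18]=-15.000 → step 19: x=-0.987, v=-4.228, θ₁=0.872, ω₁=4.441, θ₂=0.453, ω₂=1.316, θ₃=-0.209, ω₃=0.949
apply F[19]=-15.000 → step 20: x=-1.072, v=-4.219, θ₁=0.961, ω₁=4.454, θ₂=0.481, ω₂=1.481, θ₃=-0.187, ω₃=1.206
apply F[20]=-15.000 → step 21: x=-1.156, v=-4.198, θ₁=1.050, ω₁=4.455, θ₂=0.512, ω₂=1.668, θ₃=-0.161, ω₃=1.458
apply F[21]=-15.000 → step 22: x=-1.240, v=-4.164, θ₁=1.139, ω₁=4.447, θ₂=0.548, ω₂=1.872, θ₃=-0.129, ω₃=1.708
apply F[22]=-15.000 → step 23: x=-1.323, v=-4.121, θ₁=1.228, ω₁=4.432, θ₂=0.587, ω₂=2.092, θ₃=-0.093, ω₃=1.960
apply F[23]=-15.000 → step 24: x=-1.404, v=-4.067, θ₁=1.316, ω₁=4.408, θ₂=0.631, ω₂=2.324, θ₃=-0.051, ω₃=2.216
Max |angle| over trajectory = 1.316 rad; bound = 0.746 → exceeded.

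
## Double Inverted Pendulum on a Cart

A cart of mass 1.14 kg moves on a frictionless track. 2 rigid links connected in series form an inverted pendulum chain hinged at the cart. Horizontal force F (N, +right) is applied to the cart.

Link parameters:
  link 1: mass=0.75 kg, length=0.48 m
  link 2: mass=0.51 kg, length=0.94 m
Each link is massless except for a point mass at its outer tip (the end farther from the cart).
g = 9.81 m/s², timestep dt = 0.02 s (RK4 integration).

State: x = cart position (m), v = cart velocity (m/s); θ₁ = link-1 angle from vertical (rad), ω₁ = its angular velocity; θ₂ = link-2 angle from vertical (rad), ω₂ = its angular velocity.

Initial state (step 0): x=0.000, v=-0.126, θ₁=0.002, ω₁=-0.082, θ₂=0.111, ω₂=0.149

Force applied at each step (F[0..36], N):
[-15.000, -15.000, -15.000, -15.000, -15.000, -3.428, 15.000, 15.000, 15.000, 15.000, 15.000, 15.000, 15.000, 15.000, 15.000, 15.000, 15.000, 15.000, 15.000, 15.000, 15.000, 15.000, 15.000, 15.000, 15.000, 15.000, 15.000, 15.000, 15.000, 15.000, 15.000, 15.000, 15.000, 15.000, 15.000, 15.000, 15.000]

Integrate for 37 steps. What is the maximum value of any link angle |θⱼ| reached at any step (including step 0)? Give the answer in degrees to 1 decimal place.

Answer: 110.8°

Derivation:
apply F[0]=-15.000 → step 1: x=-0.005, v=-0.390, θ₁=0.006, ω₁=0.439, θ₂=0.114, ω₂=0.187
apply F[1]=-15.000 → step 2: x=-0.016, v=-0.655, θ₁=0.020, ω₁=0.970, θ₂=0.118, ω₂=0.222
apply F[2]=-15.000 → step 3: x=-0.031, v=-0.924, θ₁=0.044, ω₁=1.521, θ₂=0.123, ω₂=0.249
apply F[3]=-15.000 → step 4: x=-0.053, v=-1.197, θ₁=0.081, ω₁=2.100, θ₂=0.128, ω₂=0.266
apply F[4]=-15.000 → step 5: x=-0.079, v=-1.473, θ₁=0.129, ω₁=2.709, θ₂=0.134, ω₂=0.272
apply F[5]=-3.428 → step 6: x=-0.110, v=-1.551, θ₁=0.185, ω₁=2.936, θ₂=0.139, ω₂=0.268
apply F[6]=+15.000 → step 7: x=-0.138, v=-1.327, θ₁=0.240, ω₁=2.583, θ₂=0.144, ω₂=0.247
apply F[7]=+15.000 → step 8: x=-0.163, v=-1.117, θ₁=0.289, ω₁=2.299, θ₂=0.149, ω₂=0.208
apply F[8]=+15.000 → step 9: x=-0.183, v=-0.921, θ₁=0.333, ω₁=2.079, θ₂=0.153, ω₂=0.151
apply F[9]=+15.000 → step 10: x=-0.200, v=-0.736, θ₁=0.372, ω₁=1.914, θ₂=0.155, ω₂=0.079
apply F[10]=+15.000 → step 11: x=-0.213, v=-0.560, θ₁=0.409, ω₁=1.798, θ₂=0.156, ω₂=-0.008
apply F[11]=+15.000 → step 12: x=-0.222, v=-0.392, θ₁=0.445, ω₁=1.726, θ₂=0.154, ω₂=-0.107
apply F[12]=+15.000 → step 13: x=-0.228, v=-0.231, θ₁=0.479, ω₁=1.691, θ₂=0.151, ω₂=-0.220
apply F[13]=+15.000 → step 14: x=-0.231, v=-0.074, θ₁=0.512, ω₁=1.690, θ₂=0.146, ω₂=-0.343
apply F[14]=+15.000 → step 15: x=-0.231, v=0.079, θ₁=0.547, ω₁=1.719, θ₂=0.137, ω₂=-0.477
apply F[15]=+15.000 → step 16: x=-0.228, v=0.228, θ₁=0.581, ω₁=1.775, θ₂=0.126, ω₂=-0.620
apply F[16]=+15.000 → step 17: x=-0.222, v=0.377, θ₁=0.618, ω₁=1.854, θ₂=0.113, ω₂=-0.772
apply F[17]=+15.000 → step 18: x=-0.213, v=0.525, θ₁=0.656, ω₁=1.952, θ₂=0.096, ω₂=-0.931
apply F[18]=+15.000 → step 19: x=-0.201, v=0.673, θ₁=0.696, ω₁=2.065, θ₂=0.075, ω₂=-1.096
apply F[19]=+15.000 → step 20: x=-0.186, v=0.823, θ₁=0.738, ω₁=2.191, θ₂=0.052, ω₂=-1.265
apply F[20]=+15.000 → step 21: x=-0.168, v=0.976, θ₁=0.784, ω₁=2.325, θ₂=0.025, ω₂=-1.436
apply F[21]=+15.000 → step 22: x=-0.147, v=1.132, θ₁=0.831, ω₁=2.464, θ₂=-0.006, ω₂=-1.608
apply F[22]=+15.000 → step 23: x=-0.123, v=1.292, θ₁=0.882, ω₁=2.606, θ₂=-0.040, ω₂=-1.778
apply F[23]=+15.000 → step 24: x=-0.095, v=1.456, θ₁=0.936, ω₁=2.748, θ₂=-0.077, ω₂=-1.945
apply F[24]=+15.000 → step 25: x=-0.065, v=1.624, θ₁=0.992, ω₁=2.890, θ₂=-0.117, ω₂=-2.108
apply F[25]=+15.000 → step 26: x=-0.030, v=1.797, θ₁=1.051, ω₁=3.031, θ₂=-0.161, ω₂=-2.265
apply F[26]=+15.000 → step 27: x=0.007, v=1.974, θ₁=1.113, ω₁=3.172, θ₂=-0.208, ω₂=-2.416
apply F[27]=+15.000 → step 28: x=0.049, v=2.154, θ₁=1.178, ω₁=3.315, θ₂=-0.258, ω₂=-2.560
apply F[28]=+15.000 → step 29: x=0.093, v=2.339, θ₁=1.246, ω₁=3.461, θ₂=-0.310, ω₂=-2.696
apply F[29]=+15.000 → step 30: x=0.142, v=2.527, θ₁=1.317, ω₁=3.616, θ₂=-0.366, ω₂=-2.822
apply F[30]=+15.000 → step 31: x=0.195, v=2.719, θ₁=1.391, ω₁=3.783, θ₂=-0.423, ω₂=-2.938
apply F[31]=+15.000 → step 32: x=0.251, v=2.915, θ₁=1.468, ω₁=3.970, θ₂=-0.483, ω₂=-3.042
apply F[32]=+15.000 → step 33: x=0.311, v=3.117, θ₁=1.550, ω₁=4.185, θ₂=-0.545, ω₂=-3.131
apply F[33]=+15.000 → step 34: x=0.376, v=3.327, θ₁=1.636, ω₁=4.440, θ₂=-0.608, ω₂=-3.202
apply F[34]=+15.000 → step 35: x=0.444, v=3.549, θ₁=1.728, ω₁=4.751, θ₂=-0.673, ω₂=-3.251
apply F[35]=+15.000 → step 36: x=0.518, v=3.790, θ₁=1.826, ω₁=5.136, θ₂=-0.738, ω₂=-3.274
apply F[36]=+15.000 → step 37: x=0.596, v=4.060, θ₁=1.934, ω₁=5.620, θ₂=-0.803, ω₂=-3.269
Max |angle| over trajectory = 1.934 rad = 110.8°.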